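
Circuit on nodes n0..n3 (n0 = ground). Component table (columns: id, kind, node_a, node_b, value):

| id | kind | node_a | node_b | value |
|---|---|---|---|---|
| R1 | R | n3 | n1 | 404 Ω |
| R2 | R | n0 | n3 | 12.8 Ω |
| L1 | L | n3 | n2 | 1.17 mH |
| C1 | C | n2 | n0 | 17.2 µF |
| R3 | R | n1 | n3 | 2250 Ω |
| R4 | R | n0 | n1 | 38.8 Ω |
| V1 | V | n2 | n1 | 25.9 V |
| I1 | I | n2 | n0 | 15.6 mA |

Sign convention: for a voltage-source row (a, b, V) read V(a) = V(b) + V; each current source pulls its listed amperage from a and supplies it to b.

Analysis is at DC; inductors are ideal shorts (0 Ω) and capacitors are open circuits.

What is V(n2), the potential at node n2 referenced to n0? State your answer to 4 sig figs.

Apply KCL at each of the 3 non-ground nodes and solve the resulting linear system.
Node n1: branches {R1, R3, R4, V1} → V_1 = -19.63
Node n2: branches {L1, C1, V1, I1} → V_2 = 6.275
Node n3: branches {R1, R2, L1, R3} → V_3 = 6.275
Source currents: i(L1)=-0.5658, i(V1)=-0.5814

6.275 V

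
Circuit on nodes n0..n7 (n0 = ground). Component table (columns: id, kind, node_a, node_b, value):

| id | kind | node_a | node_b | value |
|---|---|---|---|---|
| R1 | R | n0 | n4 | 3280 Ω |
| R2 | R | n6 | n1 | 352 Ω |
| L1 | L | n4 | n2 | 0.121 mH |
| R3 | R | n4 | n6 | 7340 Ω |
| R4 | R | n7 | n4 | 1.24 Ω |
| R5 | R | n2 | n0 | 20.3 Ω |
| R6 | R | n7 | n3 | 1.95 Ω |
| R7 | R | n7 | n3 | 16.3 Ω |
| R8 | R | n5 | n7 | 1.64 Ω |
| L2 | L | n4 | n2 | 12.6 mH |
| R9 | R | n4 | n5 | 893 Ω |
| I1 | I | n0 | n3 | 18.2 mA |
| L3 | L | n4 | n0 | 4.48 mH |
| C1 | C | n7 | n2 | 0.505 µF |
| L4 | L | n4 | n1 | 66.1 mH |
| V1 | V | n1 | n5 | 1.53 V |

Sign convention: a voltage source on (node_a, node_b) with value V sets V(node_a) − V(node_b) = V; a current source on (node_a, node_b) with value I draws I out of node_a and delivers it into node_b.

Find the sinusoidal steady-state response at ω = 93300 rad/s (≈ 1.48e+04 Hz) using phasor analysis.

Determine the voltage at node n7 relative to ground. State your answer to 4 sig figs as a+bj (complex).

MNA unknowns: 7 node voltages V₁..V_7 plus 1 source current (V1)
R1: Y=0.0003049+0.000j on G[0,4]
R2: Y=0.002841+0.000j on G[6,1]
L1: Y=0.000-0.08858j on G[4,2]
R3: Y=0.0001362+0.000j on G[4,6]
R4: Y=0.8065+0.000j on G[7,4]
R5: Y=0.04926+0.000j on G[2,0]
R6: Y=0.5128+0.000j on G[7,3]
R7: Y=0.06135+0.000j on G[7,3]
R8: Y=0.6098+0.000j on G[5,7]
L2: Y=0.000-0.0008506j on G[4,2]
R9: Y=0.001120+0.000j on G[4,5]
I1: z[0]−=0.0182, z[3]+=0.0182
L3: Y=0.000-0.002392j on G[4,0]
C1: Y=0.000+0.04712j on G[7,2]
L4: Y=0.000-0.0001621j on G[4,1]
V1: row V1−V5=1.53, i_V1 at 1,5
solve → V1=1.954+0.4113j, V2=0.3470+0.01584j, V3=0.4560+0.4109j, V4=0.3790+0.4151j, V5=0.4239+0.4113j, V6=1.882+0.4115j, V7=0.4243+0.4109j
aux → i_V1=-0.0002041+0.0002559j

0.4243+0.4109j V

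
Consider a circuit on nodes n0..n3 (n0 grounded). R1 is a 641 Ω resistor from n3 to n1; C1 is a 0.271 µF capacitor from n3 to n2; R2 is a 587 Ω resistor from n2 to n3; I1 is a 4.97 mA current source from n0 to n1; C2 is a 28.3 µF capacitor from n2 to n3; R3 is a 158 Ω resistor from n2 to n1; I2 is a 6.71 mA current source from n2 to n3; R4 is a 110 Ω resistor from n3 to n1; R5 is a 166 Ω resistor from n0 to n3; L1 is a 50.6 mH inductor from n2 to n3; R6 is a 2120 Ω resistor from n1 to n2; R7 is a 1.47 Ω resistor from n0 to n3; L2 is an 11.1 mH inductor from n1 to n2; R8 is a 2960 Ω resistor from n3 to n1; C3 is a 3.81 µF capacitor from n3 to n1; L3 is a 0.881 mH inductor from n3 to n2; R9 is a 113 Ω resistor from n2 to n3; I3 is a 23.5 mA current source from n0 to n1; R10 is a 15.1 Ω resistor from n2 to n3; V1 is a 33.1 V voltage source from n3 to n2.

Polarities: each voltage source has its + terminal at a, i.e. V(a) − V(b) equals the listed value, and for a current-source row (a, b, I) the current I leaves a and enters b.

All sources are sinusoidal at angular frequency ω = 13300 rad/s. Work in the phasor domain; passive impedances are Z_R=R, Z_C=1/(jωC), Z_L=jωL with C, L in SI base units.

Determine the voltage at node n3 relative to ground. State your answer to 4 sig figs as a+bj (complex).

0.04148+0.000j V

Element admittances at ω=13300 rad/s:
  Y(R1) = 0.001560+0.000j S between n3,n1
  Y(C1) = 0.000+0.003604j S between n3,n2
  Y(R2) = 0.001704+0.000j S between n2,n3
  I1: injects 0.00497 A into n1 (from n0)
  Y(C2) = 0.000+0.3764j S between n2,n3
  Y(R3) = 0.006329+0.000j S between n2,n1
  I2: injects 0.00671 A into n3 (from n2)
  Y(R4) = 0.009091+0.000j S between n3,n1
  Y(R5) = 0.006024+0.000j S between n0,n3
  Y(L1) = 0.000-0.001486j S between n2,n3
  Y(R6) = 0.0004717+0.000j S between n1,n2
  Y(R7) = 0.6803+0.000j S between n0,n3
  Y(L2) = 0.000-0.006774j S between n1,n2
  Y(R8) = 0.0003378+0.000j S between n3,n1
  Y(C3) = 0.000+0.05067j S between n3,n1
  Y(L3) = 0.000-0.08534j S between n3,n2
  Y(R9) = 0.008850+0.000j S between n2,n3
  I3: injects 0.0235 A into n1 (from n0)
  Y(R10) = 0.06623+0.000j S between n2,n3
  V1: constraint V(n3)−V(n2) = 33.1
Assemble and solve the 4×4 MNA system:
  V(n1)=2.869+5.625j  V(n2)=-33.06+0.000j  V(n3)=0.04148+0.000j
  i(V1)=-2.817-9.499j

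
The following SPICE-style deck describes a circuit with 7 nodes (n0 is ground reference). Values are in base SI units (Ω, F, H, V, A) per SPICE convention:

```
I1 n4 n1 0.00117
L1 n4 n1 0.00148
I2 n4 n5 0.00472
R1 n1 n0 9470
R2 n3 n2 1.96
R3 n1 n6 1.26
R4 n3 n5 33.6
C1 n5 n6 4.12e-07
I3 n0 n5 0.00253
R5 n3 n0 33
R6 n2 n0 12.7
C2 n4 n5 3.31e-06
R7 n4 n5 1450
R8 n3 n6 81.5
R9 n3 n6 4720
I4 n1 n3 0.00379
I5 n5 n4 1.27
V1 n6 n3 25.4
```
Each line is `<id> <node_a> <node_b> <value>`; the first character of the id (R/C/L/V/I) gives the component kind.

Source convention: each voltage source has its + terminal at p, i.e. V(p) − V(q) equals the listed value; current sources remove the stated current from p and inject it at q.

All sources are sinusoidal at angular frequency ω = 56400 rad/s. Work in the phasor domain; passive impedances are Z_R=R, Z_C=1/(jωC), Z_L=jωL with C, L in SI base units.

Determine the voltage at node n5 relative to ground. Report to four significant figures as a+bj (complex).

5.542+6.976j V

Apply KCL at each of the 6 non-ground nodes and solve the resulting linear system.
Node n1: branches {I1, L1, R1, R3, I4} → V_1 = 25.39+0.3193j
Node n2: branches {R2, R6} → V_2 = -0.001329-0.0002965j
Node n3: branches {R2, R4, R5, R8, R9, I4, V1} → V_3 = -0.001534-0.0003423j
Node n4: branches {I1, L1, I2, C2, R7, I5} → V_4 = 4.208+0.1916j
Node n5: branches {I2, R4, C1, I3, C2, R7, I5} → V_5 = 5.542+6.976j
Node n6: branches {R3, C1, R8, R9, V1} → V_6 = 25.40-0.0003423j
Source currents: i(V1)=-0.4860-0.2077j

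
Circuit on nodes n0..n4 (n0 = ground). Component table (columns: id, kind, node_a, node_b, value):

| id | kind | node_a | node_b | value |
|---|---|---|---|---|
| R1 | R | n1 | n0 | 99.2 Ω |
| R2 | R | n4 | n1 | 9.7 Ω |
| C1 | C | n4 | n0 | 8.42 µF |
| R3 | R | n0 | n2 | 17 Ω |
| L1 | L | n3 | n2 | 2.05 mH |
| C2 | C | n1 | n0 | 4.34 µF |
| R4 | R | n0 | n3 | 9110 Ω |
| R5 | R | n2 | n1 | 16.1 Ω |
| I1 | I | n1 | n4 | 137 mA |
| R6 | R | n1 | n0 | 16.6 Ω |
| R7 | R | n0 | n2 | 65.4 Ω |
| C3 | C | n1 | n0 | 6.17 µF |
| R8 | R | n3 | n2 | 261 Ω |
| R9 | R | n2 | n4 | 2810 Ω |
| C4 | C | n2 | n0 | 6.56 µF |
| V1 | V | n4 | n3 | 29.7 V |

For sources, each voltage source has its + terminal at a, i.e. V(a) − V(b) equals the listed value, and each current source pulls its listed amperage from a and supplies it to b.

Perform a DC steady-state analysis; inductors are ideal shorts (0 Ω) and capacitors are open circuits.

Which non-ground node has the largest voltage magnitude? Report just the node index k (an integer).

Apply KCL at each of the 4 non-ground nodes and solve the resulting linear system.
Node n1: branches {R1, R2, C2, R5, I1, R6, C3} → V_1 = 7.461
Node n2: branches {R3, L1, R5, R7, R8, R9, C4} → V_2 = -7.068
Node n3: branches {L1, R4, R8, V1} → V_3 = -7.068
Node n4: branches {R2, C1, I1, R9, V1} → V_4 = 22.63
Source currents: i(L1)=-1.437, i(V1)=-1.438

4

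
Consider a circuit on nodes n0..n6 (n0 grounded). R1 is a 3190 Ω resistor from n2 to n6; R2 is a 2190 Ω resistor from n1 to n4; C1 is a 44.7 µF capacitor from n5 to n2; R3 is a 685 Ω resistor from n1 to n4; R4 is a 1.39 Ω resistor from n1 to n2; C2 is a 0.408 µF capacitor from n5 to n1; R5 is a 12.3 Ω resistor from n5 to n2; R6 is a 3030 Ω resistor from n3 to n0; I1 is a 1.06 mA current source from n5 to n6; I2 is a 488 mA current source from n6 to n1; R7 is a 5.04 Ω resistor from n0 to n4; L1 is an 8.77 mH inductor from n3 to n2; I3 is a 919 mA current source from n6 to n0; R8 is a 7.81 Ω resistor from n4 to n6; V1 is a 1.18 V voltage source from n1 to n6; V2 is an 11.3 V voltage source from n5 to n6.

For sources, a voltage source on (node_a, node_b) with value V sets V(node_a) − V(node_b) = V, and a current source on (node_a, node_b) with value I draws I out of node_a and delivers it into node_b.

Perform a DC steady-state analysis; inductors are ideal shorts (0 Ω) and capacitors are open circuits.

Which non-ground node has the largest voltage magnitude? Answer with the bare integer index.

6

Element admittances at DC:
  Y(R1) = 0.0003135 S between n2,n6
  Y(R2) = 0.0004566 S between n1,n4
  Y(C1) = 0.000 S between n5,n2
  Y(R3) = 0.001460 S between n1,n4
  Y(R4) = 0.7194 S between n1,n2
  Y(C2) = 0.000 S between n5,n1
  Y(R5) = 0.08130 S between n5,n2
  Y(R6) = 0.0003300 S between n3,n0
  I1: injects 0.00106 A into n6 (from n5)
  I2: injects 0.488 A into n1 (from n6)
  Y(R7) = 0.1984 S between n0,n4
  L1: short n3↔n2 (DC inductor)
  I3: injects 0.919 A into n0 (from n6)
  Y(R8) = 0.1280 S between n4,n6
  V1: constraint V(n1)−V(n6) = 1.18
  V2: constraint V(n5)−V(n6) = 11.3
Assemble and solve the 9×9 MNA system:
  V(n1)=-10.50  V(n2)=-9.470  V(n3)=-9.470  V(n4)=-4.616  V(n5)=-0.3809  V(n6)=-11.68
  i(L1)=0.003126  i(V1)=1.241  i(V2)=-0.7400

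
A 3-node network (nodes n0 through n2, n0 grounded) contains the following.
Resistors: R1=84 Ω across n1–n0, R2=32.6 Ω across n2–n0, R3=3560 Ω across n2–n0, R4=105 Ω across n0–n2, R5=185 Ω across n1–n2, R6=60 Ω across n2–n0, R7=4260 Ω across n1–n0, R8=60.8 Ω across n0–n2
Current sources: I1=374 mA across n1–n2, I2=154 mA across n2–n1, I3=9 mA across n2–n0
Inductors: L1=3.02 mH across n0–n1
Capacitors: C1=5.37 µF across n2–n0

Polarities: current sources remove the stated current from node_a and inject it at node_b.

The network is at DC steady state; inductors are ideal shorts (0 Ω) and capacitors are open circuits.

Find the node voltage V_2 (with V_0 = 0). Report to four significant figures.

MNA unknowns: 2 node voltages V₁..V_2 plus 1 source current (L1)
R1: Y=0.01190 on G[1,0]
R2: Y=0.03067 on G[2,0]
I1: z[1]−=0.374, z[2]+=0.374
L1: row V0−V1=0, i_L1 at 0,1
C1: Y=0.000 on G[2,0]
R3: Y=0.0002809 on G[2,0]
R4: Y=0.009524 on G[0,2]
R5: Y=0.005405 on G[1,2]
R6: Y=0.01667 on G[2,0]
R7: Y=0.0002347 on G[1,0]
R8: Y=0.01645 on G[0,2]
I2: z[2]−=0.154, z[1]+=0.154
I3: z[2]−=0.009, z[0]+=0.009
solve → V1=0.000, V2=2.671
aux → i_L1=0.2056

2.671 V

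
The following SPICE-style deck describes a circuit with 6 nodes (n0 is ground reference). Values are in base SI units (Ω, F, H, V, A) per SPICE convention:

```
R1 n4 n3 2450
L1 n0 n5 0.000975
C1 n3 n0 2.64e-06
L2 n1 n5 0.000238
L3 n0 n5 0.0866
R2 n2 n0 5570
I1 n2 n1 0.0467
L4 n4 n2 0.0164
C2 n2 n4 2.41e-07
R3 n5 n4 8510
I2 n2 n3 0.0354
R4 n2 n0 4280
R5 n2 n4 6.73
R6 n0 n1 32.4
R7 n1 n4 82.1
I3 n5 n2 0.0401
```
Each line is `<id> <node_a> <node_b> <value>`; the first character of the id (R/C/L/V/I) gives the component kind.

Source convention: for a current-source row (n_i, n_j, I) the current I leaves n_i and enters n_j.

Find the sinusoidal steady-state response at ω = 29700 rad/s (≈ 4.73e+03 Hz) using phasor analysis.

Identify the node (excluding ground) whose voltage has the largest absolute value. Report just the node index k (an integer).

2

MNA unknowns: 5 node voltages V₁..V_5
R1: Y=0.0004082+0.000j on G[4,3]
L1: Y=0.000-0.03453j on G[0,5]
C1: Y=0.000+0.07841j on G[3,0]
L2: Y=0.000-0.1415j on G[1,5]
L3: Y=0.000-0.0003888j on G[0,5]
R2: Y=0.0001795+0.000j on G[2,0]
I1: z[2]−=0.0467, z[1]+=0.0467
L4: Y=0.000-0.002053j on G[4,2]
C2: Y=0.000+0.007158j on G[2,4]
R3: Y=0.0001175+0.000j on G[5,4]
I2: z[2]−=0.0354, z[3]+=0.0354
R4: Y=0.0002336+0.000j on G[2,0]
R5: Y=0.1486+0.000j on G[2,4]
R6: Y=0.03086+0.000j on G[0,1]
R7: Y=0.01218+0.000j on G[1,4]
I3: z[5]−=0.0401, z[2]+=0.0401
solve → V1=-0.4341-0.3898j, V2=-3.871-0.3702j, V3=0.0002717-0.4327j, V4=-3.599-0.3806j, V5=-0.3483-0.5421j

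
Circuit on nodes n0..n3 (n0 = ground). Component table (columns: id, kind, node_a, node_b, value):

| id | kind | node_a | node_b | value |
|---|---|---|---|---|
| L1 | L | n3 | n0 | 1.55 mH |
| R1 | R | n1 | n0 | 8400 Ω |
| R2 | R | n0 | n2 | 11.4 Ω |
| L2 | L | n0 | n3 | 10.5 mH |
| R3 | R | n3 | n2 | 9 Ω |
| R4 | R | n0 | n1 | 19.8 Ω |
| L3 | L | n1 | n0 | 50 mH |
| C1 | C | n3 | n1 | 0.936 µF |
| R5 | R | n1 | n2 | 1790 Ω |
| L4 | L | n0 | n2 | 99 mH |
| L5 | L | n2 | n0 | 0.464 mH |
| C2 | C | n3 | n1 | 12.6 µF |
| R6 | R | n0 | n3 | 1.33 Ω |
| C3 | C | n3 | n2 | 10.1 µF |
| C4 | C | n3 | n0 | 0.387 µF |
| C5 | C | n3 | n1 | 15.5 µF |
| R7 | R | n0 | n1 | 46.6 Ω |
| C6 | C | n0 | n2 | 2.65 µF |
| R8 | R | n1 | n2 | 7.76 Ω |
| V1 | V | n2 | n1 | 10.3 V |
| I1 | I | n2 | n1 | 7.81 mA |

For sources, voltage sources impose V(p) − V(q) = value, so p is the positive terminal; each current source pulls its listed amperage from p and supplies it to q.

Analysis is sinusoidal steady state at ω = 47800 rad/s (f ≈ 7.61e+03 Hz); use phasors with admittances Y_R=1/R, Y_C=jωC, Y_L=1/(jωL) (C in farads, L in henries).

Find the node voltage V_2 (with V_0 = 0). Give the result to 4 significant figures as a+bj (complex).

6.836-0.09421j V

Apply KCL at each of the 3 non-ground nodes and solve the resulting linear system.
Node n1: branches {R1, R4, L3, C1, R5, C2, C5, R7, R8, V1, I1} → V_1 = -3.464-0.09421j
Node n2: branches {R2, R3, R5, L4, L5, C3, C6, R8, V1, I1} → V_2 = 6.836-0.09421j
Node n3: branches {L1, L2, R3, C1, C2, R6, C3, C4, C5} → V_3 = -0.4785-0.7198j
Source currents: i(V1)=-2.459-4.149j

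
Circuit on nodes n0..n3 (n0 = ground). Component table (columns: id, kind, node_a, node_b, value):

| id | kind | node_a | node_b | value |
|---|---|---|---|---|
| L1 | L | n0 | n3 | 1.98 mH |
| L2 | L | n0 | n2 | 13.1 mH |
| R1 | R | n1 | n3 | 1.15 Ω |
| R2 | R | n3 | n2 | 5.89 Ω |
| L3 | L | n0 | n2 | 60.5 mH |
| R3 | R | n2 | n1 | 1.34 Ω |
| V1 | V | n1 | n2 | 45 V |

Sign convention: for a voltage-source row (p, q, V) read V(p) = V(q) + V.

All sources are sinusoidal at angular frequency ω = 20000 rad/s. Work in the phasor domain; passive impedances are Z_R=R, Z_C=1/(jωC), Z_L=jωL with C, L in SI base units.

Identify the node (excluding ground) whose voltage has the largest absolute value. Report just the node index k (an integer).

2

Apply KCL at each of the 3 non-ground nodes and solve the resulting linear system.
Node n1: branches {R1, R3, V1} → V_1 = 13.20-0.1200j
Node n2: branches {L2, R2, L3, R3, V1} → V_2 = -31.80-0.1200j
Node n3: branches {L1, R1, R2} → V_3 = 5.847+0.02207j
Source currents: i(V1)=-39.97+0.1235j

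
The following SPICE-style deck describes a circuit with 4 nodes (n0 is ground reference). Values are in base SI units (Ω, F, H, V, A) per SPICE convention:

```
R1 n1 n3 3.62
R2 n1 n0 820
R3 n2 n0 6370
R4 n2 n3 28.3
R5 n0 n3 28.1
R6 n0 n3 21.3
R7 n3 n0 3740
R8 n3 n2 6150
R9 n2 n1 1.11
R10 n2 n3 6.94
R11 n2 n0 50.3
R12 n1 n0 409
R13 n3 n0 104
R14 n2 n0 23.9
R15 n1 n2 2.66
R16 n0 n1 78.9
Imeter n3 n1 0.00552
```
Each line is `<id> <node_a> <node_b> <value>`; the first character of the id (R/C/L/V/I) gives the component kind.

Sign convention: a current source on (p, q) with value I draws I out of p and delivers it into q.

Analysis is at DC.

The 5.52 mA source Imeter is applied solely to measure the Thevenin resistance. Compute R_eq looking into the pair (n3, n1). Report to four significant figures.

MNA unknowns: 3 node voltages V₁..V_3
R1: Y=0.2762 on G[1,3]
R2: Y=0.001220 on G[1,0]
R3: Y=0.0001570 on G[2,0]
R4: Y=0.03534 on G[2,3]
R5: Y=0.03559 on G[0,3]
R6: Y=0.04695 on G[0,3]
R7: Y=0.0002674 on G[3,0]
R8: Y=0.0001626 on G[3,2]
R9: Y=0.9009 on G[2,1]
R10: Y=0.1441 on G[2,3]
R11: Y=0.01988 on G[2,0]
R12: Y=0.002445 on G[1,0]
R13: Y=0.009615 on G[3,0]
R14: Y=0.04184 on G[2,0]
R15: Y=0.3759 on G[1,2]
R16: Y=0.01267 on G[0,1]
Imeter: z[3]−=0.00552, z[1]+=0.00552
solve → V1=0.007000, V2=0.005319, V3=-0.004799

R_eq = 2.137 Ω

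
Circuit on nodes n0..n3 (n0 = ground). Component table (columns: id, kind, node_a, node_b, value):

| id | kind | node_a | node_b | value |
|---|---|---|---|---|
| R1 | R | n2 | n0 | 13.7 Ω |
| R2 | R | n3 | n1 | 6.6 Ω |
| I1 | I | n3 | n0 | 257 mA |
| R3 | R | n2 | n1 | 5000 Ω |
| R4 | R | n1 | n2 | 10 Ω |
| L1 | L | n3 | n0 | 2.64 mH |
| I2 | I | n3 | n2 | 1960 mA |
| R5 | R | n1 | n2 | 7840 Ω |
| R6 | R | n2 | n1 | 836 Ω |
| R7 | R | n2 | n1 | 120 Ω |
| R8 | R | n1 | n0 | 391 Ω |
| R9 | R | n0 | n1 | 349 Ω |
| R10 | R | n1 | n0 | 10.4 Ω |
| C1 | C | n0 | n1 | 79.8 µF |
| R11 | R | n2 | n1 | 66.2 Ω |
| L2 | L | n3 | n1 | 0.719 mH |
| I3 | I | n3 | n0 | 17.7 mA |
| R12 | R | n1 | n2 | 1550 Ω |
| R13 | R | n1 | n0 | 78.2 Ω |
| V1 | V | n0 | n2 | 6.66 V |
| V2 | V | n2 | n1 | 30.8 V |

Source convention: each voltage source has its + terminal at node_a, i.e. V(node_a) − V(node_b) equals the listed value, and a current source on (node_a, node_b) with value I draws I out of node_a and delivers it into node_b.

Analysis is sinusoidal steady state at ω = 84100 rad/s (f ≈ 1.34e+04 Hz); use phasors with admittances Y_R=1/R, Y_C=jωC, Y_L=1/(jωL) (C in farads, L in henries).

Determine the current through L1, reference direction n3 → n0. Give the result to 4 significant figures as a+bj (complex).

MNA unknowns: 3 node voltages V₁..V_3 plus 2 source currents (V1, V2)
R1: Y=0.07299+0.000j on G[2,0]
R2: Y=0.1515+0.000j on G[3,1]
I1: z[3]−=0.257, z[0]+=0.257
R3: Y=0.0002000+0.000j on G[2,1]
R4: Y=0.1000+0.000j on G[1,2]
L1: Y=0.000-0.004504j on G[3,0]
I2: z[3]−=1.96, z[2]+=1.96
R5: Y=0.0001276+0.000j on G[1,2]
R6: Y=0.001196+0.000j on G[2,1]
R7: Y=0.008333+0.000j on G[2,1]
R8: Y=0.002558+0.000j on G[1,0]
R9: Y=0.002865+0.000j on G[0,1]
R10: Y=0.09615+0.000j on G[1,0]
C1: Y=0.000+6.711j on G[0,1]
R11: Y=0.01511+0.000j on G[2,1]
L2: Y=0.000-0.01654j on G[3,1]
I3: z[3]−=0.0177, z[0]+=0.0177
R12: Y=0.0006452+0.000j on G[1,2]
R13: Y=0.01279+0.000j on G[1,0]
V1: row V0−V2=6.66, i_V1 at 0,2
V2: row V2−V1=30.8, i_V2 at 2,1
solve → V1=-37.46+0.000j, V2=-6.660+0.000j, V3=-51.78-3.102j
aux → i_V1=-4.509-251.2j, i_V2=-5.932-251.2j

-0.01397+0.2332j A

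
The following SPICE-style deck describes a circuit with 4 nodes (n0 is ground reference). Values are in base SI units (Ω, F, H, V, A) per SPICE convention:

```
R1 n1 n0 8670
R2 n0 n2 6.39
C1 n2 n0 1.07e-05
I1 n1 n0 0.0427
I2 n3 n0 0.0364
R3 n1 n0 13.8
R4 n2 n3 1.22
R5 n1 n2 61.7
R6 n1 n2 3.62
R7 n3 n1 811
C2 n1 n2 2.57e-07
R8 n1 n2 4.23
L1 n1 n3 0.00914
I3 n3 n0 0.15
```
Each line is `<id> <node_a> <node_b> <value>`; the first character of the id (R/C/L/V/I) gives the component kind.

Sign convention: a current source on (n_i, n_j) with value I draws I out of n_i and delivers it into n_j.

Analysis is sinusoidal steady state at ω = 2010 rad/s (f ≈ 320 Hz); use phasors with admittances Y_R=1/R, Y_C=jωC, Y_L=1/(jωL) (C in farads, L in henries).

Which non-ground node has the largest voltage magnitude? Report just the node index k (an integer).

3

MNA unknowns: 3 node voltages V₁..V_3
R1: Y=0.0001153+0.000j on G[1,0]
R2: Y=0.1565+0.000j on G[0,2]
C1: Y=0.000+0.02151j on G[2,0]
I1: z[1]−=0.0427, z[0]+=0.0427
I2: z[3]−=0.0364, z[0]+=0.0364
R3: Y=0.07246+0.000j on G[1,0]
R4: Y=0.8197+0.000j on G[2,3]
R5: Y=0.01621+0.000j on G[1,2]
R6: Y=0.2762+0.000j on G[1,2]
R7: Y=0.001233+0.000j on G[3,1]
C2: Y=0.000+0.0005166j on G[1,2]
R8: Y=0.2364+0.000j on G[1,2]
L1: Y=0.000-0.05443j on G[1,3]
I3: z[3]−=0.15, z[0]+=0.15
solve → V1=-0.9595+0.1038j, V2=-1.007+0.09019j, V3=-1.231+0.07217j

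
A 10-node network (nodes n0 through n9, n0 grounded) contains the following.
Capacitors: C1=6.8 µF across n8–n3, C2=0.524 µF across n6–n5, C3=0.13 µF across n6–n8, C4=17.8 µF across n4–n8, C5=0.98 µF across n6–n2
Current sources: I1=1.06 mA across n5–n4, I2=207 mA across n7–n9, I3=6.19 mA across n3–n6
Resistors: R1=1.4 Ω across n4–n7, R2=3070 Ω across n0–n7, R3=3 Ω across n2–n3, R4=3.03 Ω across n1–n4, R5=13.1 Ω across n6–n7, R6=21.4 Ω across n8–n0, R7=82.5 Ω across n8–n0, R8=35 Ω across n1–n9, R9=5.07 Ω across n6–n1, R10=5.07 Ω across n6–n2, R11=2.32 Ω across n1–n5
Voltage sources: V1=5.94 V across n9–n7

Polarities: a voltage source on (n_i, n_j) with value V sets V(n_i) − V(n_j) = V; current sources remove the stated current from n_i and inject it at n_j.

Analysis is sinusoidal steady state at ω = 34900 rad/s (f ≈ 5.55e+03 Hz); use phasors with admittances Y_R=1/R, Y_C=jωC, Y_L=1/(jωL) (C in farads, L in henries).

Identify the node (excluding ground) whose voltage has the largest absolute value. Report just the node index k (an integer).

9

Apply KCL at each of the 9 non-ground nodes and solve the resulting linear system.
Node n1: branches {R4, R8, R9, R11} → V_1 = 0.3444+0.001283j
Node n2: branches {R3, R10, C5} → V_2 = 0.07475-0.02377j
Node n3: branches {C1, R3, I3} → V_3 = 0.02644-0.04185j
Node n4: branches {I1, R1, R4, C4} → V_4 = -0.009819+0.01584j
Node n5: branches {I1, C2, R11} → V_5 = 0.3420-0.006475j
Node n6: branches {C2, C3, R5, I3, R9, R10, C5} → V_6 = 0.1592-0.007844j
Node n7: branches {R1, R2, I2, R5, V1} → V_7 = -0.1888+0.01312j
Node n8: branches {C1, C3, R6, R7, C4} → V_8 = 0.001045-7.264e-05j
Node n9: branches {I2, R8, V1} → V_9 = 5.751+0.01312j
Source currents: i(V1)=0.05252-0.0003383j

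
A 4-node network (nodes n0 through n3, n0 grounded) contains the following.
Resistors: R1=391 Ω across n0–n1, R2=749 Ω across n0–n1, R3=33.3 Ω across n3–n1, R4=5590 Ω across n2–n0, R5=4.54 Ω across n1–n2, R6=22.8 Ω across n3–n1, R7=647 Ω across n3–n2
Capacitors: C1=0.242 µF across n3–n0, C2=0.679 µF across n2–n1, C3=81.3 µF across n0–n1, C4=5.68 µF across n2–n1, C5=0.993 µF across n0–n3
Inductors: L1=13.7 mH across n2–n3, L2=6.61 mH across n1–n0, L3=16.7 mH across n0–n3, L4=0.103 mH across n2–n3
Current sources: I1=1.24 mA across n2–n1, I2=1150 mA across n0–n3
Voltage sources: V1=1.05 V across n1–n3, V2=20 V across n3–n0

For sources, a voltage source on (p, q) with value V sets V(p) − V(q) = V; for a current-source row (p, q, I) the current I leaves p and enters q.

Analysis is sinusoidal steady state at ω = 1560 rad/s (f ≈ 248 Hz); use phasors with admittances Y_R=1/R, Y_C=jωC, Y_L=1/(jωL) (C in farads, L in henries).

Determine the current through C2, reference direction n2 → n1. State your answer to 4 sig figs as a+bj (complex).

MNA unknowns: 3 node voltages V₁..V_3 plus 2 source currents (V1, V2)
R1: Y=0.002558+0.000j on G[0,1]
R2: Y=0.001335+0.000j on G[0,1]
C1: Y=0.000+0.0003775j on G[3,0]
R3: Y=0.03003+0.000j on G[3,1]
L1: Y=0.000-0.04679j on G[2,3]
L2: Y=0.000-0.09698j on G[1,0]
R4: Y=0.0001789+0.000j on G[2,0]
C2: Y=0.000+0.001059j on G[2,1]
C3: Y=0.000+0.1268j on G[0,1]
C4: Y=0.000+0.008861j on G[2,1]
R5: Y=0.2203+0.000j on G[1,2]
R6: Y=0.04386+0.000j on G[3,1]
I1: z[2]−=0.00124, z[1]+=0.00124
L3: Y=0.000-0.03838j on G[0,3]
C5: Y=0.000+0.001549j on G[0,3]
I2: z[0]−=1.15, z[3]+=1.15
L4: Y=0.000-6.224j on G[2,3]
R7: Y=0.001546+0.000j on G[3,2]
V1: row V1−V3=1.05, i_V1 at 1,3
V2: row V3−V0=20, i_V2 at 3,0
solve → V1=21.05+0.000j, V2=20.00+0.03619j, V3=20.00+0.000j
aux → i_V1=-0.3900-0.6308j, i_V2=1.064+0.1008j

-3.833e-05-0.001113j A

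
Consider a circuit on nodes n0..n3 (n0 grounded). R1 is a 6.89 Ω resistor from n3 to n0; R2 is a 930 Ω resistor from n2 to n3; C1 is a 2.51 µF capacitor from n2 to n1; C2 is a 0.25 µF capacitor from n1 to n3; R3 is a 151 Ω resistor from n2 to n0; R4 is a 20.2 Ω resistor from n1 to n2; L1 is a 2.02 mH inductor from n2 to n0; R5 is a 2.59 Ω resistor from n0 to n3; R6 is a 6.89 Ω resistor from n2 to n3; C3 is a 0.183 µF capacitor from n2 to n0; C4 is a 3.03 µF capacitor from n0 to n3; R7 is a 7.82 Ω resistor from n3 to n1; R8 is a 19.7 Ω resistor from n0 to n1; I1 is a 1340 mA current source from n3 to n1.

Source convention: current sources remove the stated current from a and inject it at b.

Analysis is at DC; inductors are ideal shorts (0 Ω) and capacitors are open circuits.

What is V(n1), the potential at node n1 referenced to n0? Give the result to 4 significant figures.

Apply KCL at each of the 3 non-ground nodes and solve the resulting linear system.
Node n1: branches {C1, C2, R4, R7, R8, I1} → V_1 = 5.424
Node n2: branches {R2, C1, R3, R4, L1, R6, C3} → V_2 = 0.000
Node n3: branches {R1, R2, C2, R5, R6, C4, R7, I1} → V_3 = -0.8027
Source currents: i(L1)=0.1511

5.424 V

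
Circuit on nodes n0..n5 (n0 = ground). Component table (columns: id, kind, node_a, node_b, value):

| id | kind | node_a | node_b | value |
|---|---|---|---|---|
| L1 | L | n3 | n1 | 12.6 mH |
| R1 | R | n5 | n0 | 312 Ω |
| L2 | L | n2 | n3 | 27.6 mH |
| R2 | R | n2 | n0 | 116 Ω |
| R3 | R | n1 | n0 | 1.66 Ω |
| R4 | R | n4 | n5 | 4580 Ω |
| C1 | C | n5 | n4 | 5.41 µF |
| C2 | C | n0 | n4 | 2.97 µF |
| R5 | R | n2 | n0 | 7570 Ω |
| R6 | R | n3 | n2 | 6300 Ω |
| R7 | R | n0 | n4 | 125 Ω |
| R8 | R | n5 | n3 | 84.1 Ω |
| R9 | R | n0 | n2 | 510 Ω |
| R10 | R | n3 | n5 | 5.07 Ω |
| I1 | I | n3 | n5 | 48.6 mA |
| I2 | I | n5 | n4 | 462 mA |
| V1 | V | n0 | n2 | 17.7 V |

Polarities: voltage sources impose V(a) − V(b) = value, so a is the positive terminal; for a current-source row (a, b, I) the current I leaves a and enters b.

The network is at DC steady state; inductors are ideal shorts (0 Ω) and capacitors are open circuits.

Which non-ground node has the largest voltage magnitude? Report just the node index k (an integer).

4

Apply KCL at each of the 5 non-ground nodes and solve the resulting linear system.
Node n1: branches {L1, R3} → V_1 = -17.70
Node n2: branches {L2, R2, R5, R6, R9, V1} → V_2 = -17.70
Node n3: branches {L1, L2, R6, R8, R10, I1} → V_3 = -17.70
Node n4: branches {R4, C1, C2, R7, I2} → V_4 = 55.70
Node n5: branches {R1, R4, C1, R8, R10, I1, I2} → V_5 = -19.30
Source currents: i(L1)=-10.66, i(L2)=-10.28, i(V1)=-10.47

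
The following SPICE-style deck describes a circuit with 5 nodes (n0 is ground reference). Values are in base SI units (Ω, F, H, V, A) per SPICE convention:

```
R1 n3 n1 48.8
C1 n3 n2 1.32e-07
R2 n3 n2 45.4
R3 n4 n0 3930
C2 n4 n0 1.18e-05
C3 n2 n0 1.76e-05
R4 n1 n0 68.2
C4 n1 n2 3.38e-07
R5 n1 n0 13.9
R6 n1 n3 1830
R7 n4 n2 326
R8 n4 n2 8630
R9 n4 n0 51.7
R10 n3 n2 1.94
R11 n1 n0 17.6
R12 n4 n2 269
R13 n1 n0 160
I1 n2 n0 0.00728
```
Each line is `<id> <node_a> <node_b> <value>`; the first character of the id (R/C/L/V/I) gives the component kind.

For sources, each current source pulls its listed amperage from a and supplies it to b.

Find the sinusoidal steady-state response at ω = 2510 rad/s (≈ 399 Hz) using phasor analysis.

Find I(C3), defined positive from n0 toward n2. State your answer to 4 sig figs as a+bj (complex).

0.005520+0.002890j A

Apply KCL at each of the 4 non-ground nodes and solve the resulting linear system.
Node n1: branches {R1, R4, C4, R5, R6, R11, R13} → V_1 = -0.008346+0.01460j
Node n2: branches {C1, R2, C3, C4, R7, R8, R10, R12, I1} → V_2 = -0.06542+0.1250j
Node n3: branches {R1, C1, R2, R6, R10} → V_3 = -0.06327+0.1208j
Node n4: branches {R3, C2, R7, R8, R9, R12} → V_4 = 0.008597+0.02293j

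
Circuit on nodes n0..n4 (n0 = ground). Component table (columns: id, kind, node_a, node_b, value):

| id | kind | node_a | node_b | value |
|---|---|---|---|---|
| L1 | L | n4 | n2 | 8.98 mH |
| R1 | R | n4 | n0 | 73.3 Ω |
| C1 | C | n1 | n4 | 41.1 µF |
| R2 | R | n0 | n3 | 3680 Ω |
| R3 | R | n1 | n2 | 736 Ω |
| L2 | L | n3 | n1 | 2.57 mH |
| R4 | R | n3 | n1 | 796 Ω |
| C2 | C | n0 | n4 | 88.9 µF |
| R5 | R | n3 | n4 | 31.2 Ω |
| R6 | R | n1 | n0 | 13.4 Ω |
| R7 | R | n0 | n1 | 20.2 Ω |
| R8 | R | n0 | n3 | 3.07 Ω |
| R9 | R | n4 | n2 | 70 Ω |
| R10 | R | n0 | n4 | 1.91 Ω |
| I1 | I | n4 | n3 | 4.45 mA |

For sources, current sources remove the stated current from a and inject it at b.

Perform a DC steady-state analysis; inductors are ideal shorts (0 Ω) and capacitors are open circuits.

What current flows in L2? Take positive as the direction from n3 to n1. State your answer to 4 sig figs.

0.001102 A

Apply KCL at each of the 4 non-ground nodes and solve the resulting linear system.
Node n1: branches {C1, R3, L2, R4, R6, R7} → V_1 = 0.008699
Node n2: branches {L1, R3, R9} → V_2 = -0.007289
Node n3: branches {R2, L2, R4, R5, R8, I1} → V_3 = 0.008699
Node n4: branches {L1, R1, C1, C2, R5, R9, R10, I1} → V_4 = -0.007289
Source currents: i(L1)=-2.172e-05, i(L2)=0.001102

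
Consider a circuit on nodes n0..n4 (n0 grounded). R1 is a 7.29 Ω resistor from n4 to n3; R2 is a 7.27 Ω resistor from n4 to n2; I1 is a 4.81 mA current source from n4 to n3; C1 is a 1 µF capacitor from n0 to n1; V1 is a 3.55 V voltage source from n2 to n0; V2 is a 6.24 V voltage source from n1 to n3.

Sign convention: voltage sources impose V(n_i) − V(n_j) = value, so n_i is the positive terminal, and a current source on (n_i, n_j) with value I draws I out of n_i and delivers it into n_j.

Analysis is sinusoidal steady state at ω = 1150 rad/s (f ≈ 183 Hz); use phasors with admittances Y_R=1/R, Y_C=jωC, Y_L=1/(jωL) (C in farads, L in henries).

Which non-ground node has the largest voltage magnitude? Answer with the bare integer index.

Apply KCL at each of the 4 non-ground nodes and solve the resulting linear system.
Node n1: branches {C1, V2} → V_1 = 9.822-0.1645j
Node n2: branches {R2, V1} → V_2 = 3.550+0.000j
Node n3: branches {R1, I1, V2} → V_3 = 3.582-0.1645j
Node n4: branches {R1, R2, I1} → V_4 = 3.549-0.08212j
Source currents: i(V1)=-0.0001891-0.01130j, i(V2)=-0.0001891-0.01130j

1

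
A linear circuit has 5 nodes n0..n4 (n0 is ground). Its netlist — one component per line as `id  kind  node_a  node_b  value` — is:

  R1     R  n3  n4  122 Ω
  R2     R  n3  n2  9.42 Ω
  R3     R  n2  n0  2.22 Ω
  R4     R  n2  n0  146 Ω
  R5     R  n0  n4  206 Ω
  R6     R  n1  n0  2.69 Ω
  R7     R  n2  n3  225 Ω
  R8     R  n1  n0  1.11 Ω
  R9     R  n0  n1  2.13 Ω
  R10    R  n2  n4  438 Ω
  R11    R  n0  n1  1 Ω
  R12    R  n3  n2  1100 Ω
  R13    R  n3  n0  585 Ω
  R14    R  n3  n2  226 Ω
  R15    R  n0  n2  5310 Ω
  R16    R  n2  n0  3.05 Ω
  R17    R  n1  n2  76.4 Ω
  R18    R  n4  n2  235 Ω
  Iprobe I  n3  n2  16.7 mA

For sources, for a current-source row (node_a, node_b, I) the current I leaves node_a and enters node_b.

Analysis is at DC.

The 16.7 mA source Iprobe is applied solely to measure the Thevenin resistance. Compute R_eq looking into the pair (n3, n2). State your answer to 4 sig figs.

R_eq = 8.170 Ω

Apply KCL at each of the 4 non-ground nodes and solve the resulting linear system.
Node n1: branches {R6, R8, R9, R11, R17} → V_1 = 3.017e-06
Node n2: branches {R2, R3, R4, R7, R10, R12, R14, R15, R16, R17, R18, Iprobe} → V_2 = 0.0006350
Node n3: branches {R1, R2, R7, R12, R13, R14, Iprobe} → V_3 = -0.1358
Node n4: branches {R1, R5, R10, R18} → V_4 = -0.05661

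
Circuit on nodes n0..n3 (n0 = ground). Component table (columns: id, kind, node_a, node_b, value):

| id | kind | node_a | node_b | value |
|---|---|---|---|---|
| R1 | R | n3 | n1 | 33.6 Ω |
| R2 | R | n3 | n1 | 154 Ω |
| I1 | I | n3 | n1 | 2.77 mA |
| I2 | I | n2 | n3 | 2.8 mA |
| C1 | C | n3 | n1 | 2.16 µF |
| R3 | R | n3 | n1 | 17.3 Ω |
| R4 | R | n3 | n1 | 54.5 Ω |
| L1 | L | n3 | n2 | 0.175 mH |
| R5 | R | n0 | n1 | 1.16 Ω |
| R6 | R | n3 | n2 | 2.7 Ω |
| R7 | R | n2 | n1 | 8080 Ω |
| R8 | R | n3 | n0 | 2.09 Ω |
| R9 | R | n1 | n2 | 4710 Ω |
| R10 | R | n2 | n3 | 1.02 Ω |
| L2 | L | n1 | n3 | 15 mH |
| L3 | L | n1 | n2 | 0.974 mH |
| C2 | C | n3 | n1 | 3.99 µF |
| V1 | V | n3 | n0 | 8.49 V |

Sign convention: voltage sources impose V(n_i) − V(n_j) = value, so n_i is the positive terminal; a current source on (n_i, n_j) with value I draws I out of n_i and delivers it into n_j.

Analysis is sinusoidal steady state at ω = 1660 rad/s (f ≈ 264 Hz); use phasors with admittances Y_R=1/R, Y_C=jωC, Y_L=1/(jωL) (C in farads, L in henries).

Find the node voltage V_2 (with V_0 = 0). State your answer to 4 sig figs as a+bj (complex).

Apply KCL at each of the 3 non-ground nodes and solve the resulting linear system.
Node n1: branches {R1, R2, I1, C1, R3, R4, R5, R7, R9, L2, L3, C2} → V_1 = 2.946-3.116j
Node n2: branches {I2, L1, R6, R7, R9, R10, L3} → V_2 = 7.587-0.1754j
Node n3: branches {R1, R2, I1, I2, C1, R3, R4, L1, R6, R8, R10, L2, C2, V1} → V_3 = 8.490+0.000j
Source currents: i(V1)=-6.602+2.686j

7.587-0.1754j V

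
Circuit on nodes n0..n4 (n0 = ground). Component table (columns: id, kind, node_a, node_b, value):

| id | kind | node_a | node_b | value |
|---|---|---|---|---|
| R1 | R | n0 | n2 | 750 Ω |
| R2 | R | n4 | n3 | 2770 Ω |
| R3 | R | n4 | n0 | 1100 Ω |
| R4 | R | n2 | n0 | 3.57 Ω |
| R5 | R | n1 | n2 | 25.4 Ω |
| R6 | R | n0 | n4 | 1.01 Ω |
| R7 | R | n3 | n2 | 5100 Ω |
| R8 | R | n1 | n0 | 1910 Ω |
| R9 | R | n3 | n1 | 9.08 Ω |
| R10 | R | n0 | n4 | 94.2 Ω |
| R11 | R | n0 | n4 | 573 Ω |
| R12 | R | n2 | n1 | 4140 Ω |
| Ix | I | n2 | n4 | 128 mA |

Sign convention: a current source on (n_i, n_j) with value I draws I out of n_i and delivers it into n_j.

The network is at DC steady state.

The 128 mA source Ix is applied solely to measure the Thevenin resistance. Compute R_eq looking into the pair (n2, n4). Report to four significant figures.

Element admittances at DC:
  Y(R1) = 0.001333 S between n0,n2
  Y(R2) = 0.0003610 S between n4,n3
  Y(R3) = 0.0009091 S between n4,n0
  Y(R4) = 0.2801 S between n2,n0
  Y(R5) = 0.03937 S between n1,n2
  Y(R6) = 0.9901 S between n0,n4
  Y(R7) = 0.0001961 S between n3,n2
  Y(R8) = 0.0005236 S between n1,n0
  Y(R9) = 0.1101 S between n3,n1
  Y(R10) = 0.01062 S between n0,n4
  Y(R11) = 0.001745 S between n0,n4
  Y(R12) = 0.0002415 S between n2,n1
  Ix: injects 0.128 A into n4 (from n2)
Assemble and solve the 4×4 MNA system:
  V(n1)=-0.4423  V(n2)=-0.4532  V(n3)=-0.4404  V(n4)=0.1274

R_eq = 4.536 Ω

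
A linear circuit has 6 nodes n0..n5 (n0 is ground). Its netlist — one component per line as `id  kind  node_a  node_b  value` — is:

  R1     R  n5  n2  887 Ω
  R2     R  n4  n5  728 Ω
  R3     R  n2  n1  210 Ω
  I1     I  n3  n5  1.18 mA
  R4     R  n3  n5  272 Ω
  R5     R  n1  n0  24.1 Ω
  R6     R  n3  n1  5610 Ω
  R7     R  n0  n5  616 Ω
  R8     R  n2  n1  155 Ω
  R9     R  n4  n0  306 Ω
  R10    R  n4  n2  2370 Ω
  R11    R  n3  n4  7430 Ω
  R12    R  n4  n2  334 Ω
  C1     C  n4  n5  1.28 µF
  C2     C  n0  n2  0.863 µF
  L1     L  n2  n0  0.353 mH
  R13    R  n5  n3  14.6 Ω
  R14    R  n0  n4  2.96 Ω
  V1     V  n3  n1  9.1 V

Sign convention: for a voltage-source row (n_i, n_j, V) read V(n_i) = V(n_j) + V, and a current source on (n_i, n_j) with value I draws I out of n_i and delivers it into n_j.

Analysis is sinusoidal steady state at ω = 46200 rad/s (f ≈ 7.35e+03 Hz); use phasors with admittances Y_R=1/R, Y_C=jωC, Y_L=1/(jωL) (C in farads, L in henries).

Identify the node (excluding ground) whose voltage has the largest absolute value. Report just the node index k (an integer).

Apply KCL at each of the 5 non-ground nodes and solve the resulting linear system.
Node n1: branches {R3, R5, R6, R8, V1} → V_1 = -4.010-1.976j
Node n2: branches {R1, R3, R8, R10, R12, C2, L1} → V_2 = -0.1473-1.778j
Node n3: branches {I1, R4, R6, R11, R13, V1} → V_3 = 5.090-1.976j
Node n4: branches {R2, R9, R10, R11, R12, C1, R14} → V_4 = 0.5891+0.2461j
Node n5: branches {R1, R2, I1, R4, R7, C1, R13} → V_5 = 2.209-3.147j
Source currents: i(V1)=-0.2113-0.08420j

3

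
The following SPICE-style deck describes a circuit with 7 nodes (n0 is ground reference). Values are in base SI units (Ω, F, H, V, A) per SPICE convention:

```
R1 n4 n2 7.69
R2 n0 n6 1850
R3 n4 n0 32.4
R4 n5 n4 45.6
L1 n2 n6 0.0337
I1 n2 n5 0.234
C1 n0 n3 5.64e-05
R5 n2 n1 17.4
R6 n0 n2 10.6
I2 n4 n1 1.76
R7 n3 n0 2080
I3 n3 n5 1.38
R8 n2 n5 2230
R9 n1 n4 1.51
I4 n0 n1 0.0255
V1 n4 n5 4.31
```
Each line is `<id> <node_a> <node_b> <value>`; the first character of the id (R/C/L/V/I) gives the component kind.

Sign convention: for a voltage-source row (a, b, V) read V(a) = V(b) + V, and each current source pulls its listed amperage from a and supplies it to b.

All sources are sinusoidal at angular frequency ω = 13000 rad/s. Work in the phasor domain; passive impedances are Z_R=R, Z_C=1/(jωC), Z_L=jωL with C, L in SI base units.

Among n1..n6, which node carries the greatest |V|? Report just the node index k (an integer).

Element admittances at ω=13000 rad/s:
  Y(R1) = 0.1300+0.000j S between n4,n2
  Y(R2) = 0.0005405+0.000j S between n0,n6
  Y(R3) = 0.03086+0.000j S between n4,n0
  Y(R4) = 0.02193+0.000j S between n5,n4
  Y(L1) = 0.000-0.002283j S between n2,n6
  I1: injects 0.234 A into n5 (from n2)
  Y(C1) = 0.000+0.7332j S between n0,n3
  Y(R5) = 0.05747+0.000j S between n2,n1
  Y(R6) = 0.09434+0.000j S between n0,n2
  I2: injects 1.76 A into n1 (from n4)
  Y(R7) = 0.0004808+0.000j S between n3,n0
  I3: injects 1.38 A into n5 (from n3)
  Y(R8) = 0.0004484+0.000j S between n2,n5
  Y(R9) = 0.6623+0.000j S between n1,n4
  I4: injects 0.0255 A into n1 (from n0)
  V1: constraint V(n4)−V(n5) = 4.31
Assemble and solve the 7×7 MNA system:
  V(n1)=17.43+0.008505j  V(n2)=9.809+0.009804j  V(n3)=-0.001234+1.882j  V(n4)=15.39+0.008392j  V(n5)=11.08+0.008392j  V(n6)=9.291-2.190j
  i(V1)=-1.708-6.334e-07j

1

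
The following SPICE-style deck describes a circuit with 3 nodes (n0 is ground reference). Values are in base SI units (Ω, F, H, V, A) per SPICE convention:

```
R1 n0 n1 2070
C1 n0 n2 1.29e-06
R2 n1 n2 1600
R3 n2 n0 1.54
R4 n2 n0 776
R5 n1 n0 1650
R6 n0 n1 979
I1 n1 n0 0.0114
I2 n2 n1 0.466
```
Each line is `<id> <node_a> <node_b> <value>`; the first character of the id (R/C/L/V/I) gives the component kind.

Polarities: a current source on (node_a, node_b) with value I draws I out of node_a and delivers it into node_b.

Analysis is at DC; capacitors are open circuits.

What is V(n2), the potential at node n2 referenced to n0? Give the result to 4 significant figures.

-0.5562 V

Element admittances at DC:
  Y(R1) = 0.0004831 S between n0,n1
  Y(C1) = 0.000 S between n0,n2
  Y(R2) = 0.0006250 S between n1,n2
  Y(R3) = 0.6494 S between n2,n0
  Y(R4) = 0.001289 S between n2,n0
  Y(R5) = 0.0006061 S between n1,n0
  Y(R6) = 0.001021 S between n0,n1
  I1: injects 0.0114 A into n0 (from n1)
  I2: injects 0.466 A into n1 (from n2)
Assemble and solve the 2×2 MNA system:
  V(n1)=166.1  V(n2)=-0.5562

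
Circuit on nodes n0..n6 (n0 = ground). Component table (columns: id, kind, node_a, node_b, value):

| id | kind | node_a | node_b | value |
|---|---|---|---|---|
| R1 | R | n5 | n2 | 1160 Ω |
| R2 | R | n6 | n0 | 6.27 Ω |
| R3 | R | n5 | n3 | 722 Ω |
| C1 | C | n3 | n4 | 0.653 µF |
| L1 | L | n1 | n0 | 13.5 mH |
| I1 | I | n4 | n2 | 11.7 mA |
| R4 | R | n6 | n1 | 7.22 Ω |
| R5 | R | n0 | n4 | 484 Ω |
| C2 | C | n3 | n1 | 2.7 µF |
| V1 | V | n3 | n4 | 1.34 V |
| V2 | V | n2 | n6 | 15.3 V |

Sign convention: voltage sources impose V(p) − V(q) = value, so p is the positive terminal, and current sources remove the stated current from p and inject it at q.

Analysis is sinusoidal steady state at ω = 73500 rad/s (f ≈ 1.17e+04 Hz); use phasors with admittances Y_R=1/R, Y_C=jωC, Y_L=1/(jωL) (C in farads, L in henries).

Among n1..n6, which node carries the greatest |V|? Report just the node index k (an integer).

2

Element admittances at ω=73500 rad/s:
  Y(R1) = 0.0008621+0.000j S between n5,n2
  Y(R2) = 0.1595+0.000j S between n6,n0
  Y(R3) = 0.001385+0.000j S between n5,n3
  Y(C1) = 0.000+0.04800j S between n3,n4
  Y(L1) = 0.000-0.001008j S between n1,n0
  I1: injects 0.0117 A into n2 (from n4)
  Y(R4) = 0.1385+0.000j S between n6,n1
  Y(R5) = 0.002066+0.000j S between n0,n4
  Y(C2) = 0.000+0.1984j S between n3,n1
  V1: constraint V(n3)−V(n4) = 1.34
  V2: constraint V(n2)−V(n6) = 15.3
Assemble and solve the 8×8 MNA system:
  V(n1)=0.01128+2.144e-05j  V(n2)=15.32+1.736e-05j  V(n3)=0.01123+0.004162j  V(n4)=-1.329+0.004162j  V(n5)=5.883+0.002572j  V(n6)=0.01721+1.736e-05j
  i(V1)=0.008955-0.06431j  i(V2)=0.003567+2.202e-06j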